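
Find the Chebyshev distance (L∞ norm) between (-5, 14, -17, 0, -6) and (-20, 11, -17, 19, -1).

max(|x_i - y_i|) = max(|-5 - (-20)|, |14 - 11|, |-17 - (-17)|, |0 - 19|, |-6 - (-1)|) = max(15, 3, 0, 19, 5) = 19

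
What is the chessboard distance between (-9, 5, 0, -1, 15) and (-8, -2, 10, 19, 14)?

max(|x_i - y_i|) = max(|-9 - (-8)|, |5 - (-2)|, |0 - 10|, |-1 - 19|, |15 - 14|) = max(1, 7, 10, 20, 1) = 20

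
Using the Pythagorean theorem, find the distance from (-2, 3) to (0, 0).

√(Σ(x_i - y_i)²) = √((-2 - 0)² + (3 - 0)²)
= √((-2)² + 3²) = √(4 + 9) = √13 ≈ 3.6056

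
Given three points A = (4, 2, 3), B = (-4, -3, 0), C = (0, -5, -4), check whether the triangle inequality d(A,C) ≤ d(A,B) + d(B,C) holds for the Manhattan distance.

d(A,B) = 8 + 5 + 3 = 16, d(B,C) = 4 + 2 + 4 = 10, d(A,C) = 4 + 7 + 7 = 18.
d(A,C) = 18 ≤ 16 + 10 = 26. Triangle inequality is satisfied.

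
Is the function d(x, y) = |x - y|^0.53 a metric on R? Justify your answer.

Yes. With 0 < p = 0.53 ≤ 1, d(x,y) = |x-y|^0.53 is a metric on R. Non-negativity and symmetry are immediate; |x-y|^0.53 = 0 ⟺ |x-y| = 0 ⟺ x = y. For the triangle inequality, the function t ↦ t^0.53 is subadditive on [0,∞) when p ≤ 1, so |x-z|^0.53 ≤ (|x-y| + |y-z|)^0.53 ≤ |x-y|^0.53 + |y-z|^0.53.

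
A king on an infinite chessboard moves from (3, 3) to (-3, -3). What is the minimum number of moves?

max(|x_i - y_i|) = max(|3 - (-3)|, |3 - (-3)|) = max(6, 6) = 6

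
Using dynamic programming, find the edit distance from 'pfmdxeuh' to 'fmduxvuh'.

Let D[i][j] be the edit distance between the first i characters of 'pfmdxeuh' and the first j characters of 'fmduxvuh', with D[i][0] = i, D[0][j] = j, and D[i][j] = D[i-1][j-1] if the characters match, else 1 + min(D[i-1][j], D[i][j-1], D[i-1][j-1]). Filling the table (rows: prefixes of 'pfmdxeuh', columns: prefixes of 'fmduxvuh'):
     ε  f  m  d  u  x  v  u  h
  ε  0  1  2  3  4  5  6  7  8
  p  1  1  2  3  4  5  6  7  8
  f  2  1  2  3  4  5  6  7  8
  m  3  2  1  2  3  4  5  6  7
  d  4  3  2  1  2  3  4  5  6
  x  5  4  3  2  2  2  3  4  5
  e  6  5  4  3  3  3  3  4  5
  u  7  6  5  4  3  4  4  3  4
  h  8  7  6  5  4  4  5  4  3
The bottom-right entry gives D[8][8] = 3, so no sequence of fewer than 3 edits works. Backtracking through the table gives one optimal edit sequence (3 edits):
  pfmdxeuh → fmdxeuh (del p @1)
  fmdxeuh → fmduxeuh (ins u @4)
  fmduxeuh → fmduxvuh (sub e→v @6)
Edit distance = 3.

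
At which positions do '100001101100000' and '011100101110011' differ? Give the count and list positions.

Differing positions: 1, 2, 3, 4, 6, 11, 14, 15. Hamming distance = 8.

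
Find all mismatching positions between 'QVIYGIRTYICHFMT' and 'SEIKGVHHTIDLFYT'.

Differing positions: 1, 2, 4, 6, 7, 8, 9, 11, 12, 14. Hamming distance = 10.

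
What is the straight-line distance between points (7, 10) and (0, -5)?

√(Σ(x_i - y_i)²) = √((7 - 0)² + (10 - (-5))²)
= √(7² + 15²) = √(49 + 225) = √274 ≈ 16.5529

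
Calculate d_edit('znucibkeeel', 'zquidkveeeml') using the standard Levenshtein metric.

Let D[i][j] be the edit distance between the first i characters of 'znucibkeeel' and the first j characters of 'zquidkveeeml', with D[i][0] = i, D[0][j] = j, and D[i][j] = D[i-1][j-1] if the characters match, else 1 + min(D[i-1][j], D[i][j-1], D[i-1][j-1]). Filling the table (rows: prefixes of 'znucibkeeel', columns: prefixes of 'zquidkveeeml'):
     ε  z  q  u  i  d  k  v  e  e  e  m  l
  ε  0  1  2  3  4  5  6  7  8  9 10 11 12
  z  1  0  1  2  3  4  5  6  7  8  9 10 11
  n  2  1  1  2  3  4  5  6  7  8  9 10 11
  u  3  2  2  1  2  3  4  5  6  7  8  9 10
  c  4  3  3  2  2  3  4  5  6  7  8  9 10
  i  5  4  4  3  2  3  4  5  6  7  8  9 10
  b  6  5  5  4  3  3  4  5  6  7  8  9 10
  k  7  6  6  5  4  4  3  4  5  6  7  8  9
  e  8  7  7  6  5  5  4  4  4  5  6  7  8
  e  9  8  8  7  6  6  5  5  4  4  5  6  7
  e 10  9  9  8  7  7  6  6  5  4  4  5  6
  l 11 10 10  9  8  8  7  7  6  5  5  5  5
The bottom-right entry gives D[11][12] = 5, so no sequence of fewer than 5 edits works. Backtracking through the table gives one optimal edit sequence (5 edits):
  znucibkeeel → zqucibkeeel (sub n→q @2)
  zqucibkeeel → zquibkeeel (del c @4)
  zquibkeeel → zquidkeeel (sub b→d @5)
  zquidkeeel → zquidkveeel (ins v @7)
  zquidkveeel → zquidkveeeml (ins m @11)
Edit distance = 5.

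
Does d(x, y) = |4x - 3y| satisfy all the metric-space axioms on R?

No. d fails symmetry: d(5, 1) = |4·5 - 3·1| = |17| = 17, but d(1, 5) = |4·1 - 3·5| = |-11| = 11. Since 17 ≠ 11, d(x,y) ≠ d(y,x) in general.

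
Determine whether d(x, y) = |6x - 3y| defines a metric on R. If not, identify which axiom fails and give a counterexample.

No. d fails symmetry: d(2, 4) = |6·2 - 3·4| = |0| = 0, but d(4, 2) = |6·4 - 3·2| = |18| = 18. Since 0 ≠ 18, d(x,y) ≠ d(y,x) in general.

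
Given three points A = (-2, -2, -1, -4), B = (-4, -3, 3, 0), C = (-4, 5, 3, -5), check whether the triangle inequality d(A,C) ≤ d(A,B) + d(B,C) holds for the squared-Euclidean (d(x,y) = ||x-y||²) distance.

d(A,B) = 2² + 1² + 4² + 4² = 37, d(B,C) = 0² + 8² + 0² + 5² = 89, d(A,C) = 2² + 7² + 4² + 1² = 70.
d(A,C) = 70 ≤ 37 + 89 = 126. Triangle inequality is satisfied.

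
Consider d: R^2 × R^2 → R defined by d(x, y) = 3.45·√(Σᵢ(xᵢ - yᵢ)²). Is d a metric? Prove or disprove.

Yes. The L2 (Euclidean) norm induces a metric on R^2, and multiplying a metric by a positive constant 3.45 > 0 preserves all four axioms: non-negativity (3.45·||x-y|| ≥ 0), identity (3.45·||x-y|| = 0 ⟺ ||x-y|| = 0 ⟺ x = y), symmetry (||x-y|| = ||y-x||), and the triangle inequality (3.45·||x-z|| ≤ 3.45·||x-y|| + 3.45·||y-z||). So d is a metric.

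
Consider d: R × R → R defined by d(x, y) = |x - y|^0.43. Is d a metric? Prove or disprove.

Yes. With 0 < p = 0.43 ≤ 1, d(x,y) = |x-y|^0.43 is a metric on R. Non-negativity and symmetry are immediate; |x-y|^0.43 = 0 ⟺ |x-y| = 0 ⟺ x = y. For the triangle inequality, the function t ↦ t^0.43 is subadditive on [0,∞) when p ≤ 1, so |x-z|^0.43 ≤ (|x-y| + |y-z|)^0.43 ≤ |x-y|^0.43 + |y-z|^0.43.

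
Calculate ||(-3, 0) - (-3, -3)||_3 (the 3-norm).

(Σ|x_i - y_i|^3)^(1/3) = (|-3 - (-3)|^3 + |0 - (-3)|^3)^(1/3)
= (0^3 + 3^3)^(1/3) = (0 + 27)^(1/3) = (27)^(1/3) = 3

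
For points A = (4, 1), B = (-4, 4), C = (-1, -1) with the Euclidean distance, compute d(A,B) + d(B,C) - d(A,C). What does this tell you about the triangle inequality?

d(A,B) = √(8² + 3²) = √73 ≈ 8.544, d(B,C) = √(3² + 5²) = √34 ≈ 5.831, d(A,C) = √(5² + 2²) = √29 ≈ 5.3852.
d(A,B) + d(B,C) - d(A,C) = 8.544 + 5.831 - 5.3852 = 14.375 - 5.3852 = 8.9898 (to 4 decimal places). This is ≥ 0, so the triangle inequality holds for these points.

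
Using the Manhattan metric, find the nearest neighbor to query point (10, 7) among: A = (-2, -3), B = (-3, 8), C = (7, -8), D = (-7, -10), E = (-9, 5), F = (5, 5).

Distances: d(A) = 22, d(B) = 14, d(C) = 18, d(D) = 34, d(E) = 21, d(F) = 7. Nearest: F = (5, 5) with distance 7.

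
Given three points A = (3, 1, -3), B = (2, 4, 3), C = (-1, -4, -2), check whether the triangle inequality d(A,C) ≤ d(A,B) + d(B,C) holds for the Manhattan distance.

d(A,B) = 1 + 3 + 6 = 10, d(B,C) = 3 + 8 + 5 = 16, d(A,C) = 4 + 5 + 1 = 10.
d(A,C) = 10 ≤ 10 + 16 = 26. Triangle inequality is satisfied.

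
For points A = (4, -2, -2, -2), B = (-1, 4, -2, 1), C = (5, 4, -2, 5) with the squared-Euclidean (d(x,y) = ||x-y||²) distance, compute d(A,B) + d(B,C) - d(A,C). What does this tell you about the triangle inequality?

d(A,B) = 5² + 6² + 0² + 3² = 70, d(B,C) = 6² + 0² + 0² + 4² = 52, d(A,C) = 1² + 6² + 0² + 7² = 86.
d(A,B) + d(B,C) - d(A,C) = 70 + 52 - 86 = 122 - 86 = 36. This is ≥ 0, so the triangle inequality holds for these points.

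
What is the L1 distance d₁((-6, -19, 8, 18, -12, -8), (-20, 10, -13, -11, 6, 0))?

Σ|x_i - y_i| = |-6 - (-20)| + |-19 - 10| + |8 - (-13)| + |18 - (-11)| + |-12 - 6| + |-8 - 0| = 14 + 29 + 21 + 29 + 18 + 8 = 119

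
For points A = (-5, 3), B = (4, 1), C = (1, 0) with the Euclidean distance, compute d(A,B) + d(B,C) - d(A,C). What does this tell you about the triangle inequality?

d(A,B) = √(9² + 2²) = √85 ≈ 9.2195, d(B,C) = √(3² + 1²) = √10 ≈ 3.1623, d(A,C) = √(6² + 3²) = √45 ≈ 6.7082.
d(A,B) + d(B,C) - d(A,C) = 9.2195 + 3.1623 - 6.7082 = 12.3818 - 6.7082 = 5.6736 (to 4 decimal places). This is ≥ 0, so the triangle inequality holds for these points.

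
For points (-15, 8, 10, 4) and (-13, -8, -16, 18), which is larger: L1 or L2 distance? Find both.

L1 = |-15 - (-13)| + |8 - (-8)| + |10 - (-16)| + |4 - 18| = 2 + 16 + 26 + 14 = 58
L2 = √(2² + 16² + 26² + 14²) = √1132 ≈ 33.6452
L1 ≥ L2 always (equality iff movement is along one axis); L1 > L2 here.
Ratio L1/L2 = 58/√1132 ≈ 1.7239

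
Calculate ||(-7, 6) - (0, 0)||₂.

√(Σ(x_i - y_i)²) = √((-7 - 0)² + (6 - 0)²)
= √((-7)² + 6²) = √(49 + 36) = √85 ≈ 9.2195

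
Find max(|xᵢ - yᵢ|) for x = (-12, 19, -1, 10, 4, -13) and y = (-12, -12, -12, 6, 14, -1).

max(|x_i - y_i|) = max(|-12 - (-12)|, |19 - (-12)|, |-1 - (-12)|, |10 - 6|, |4 - 14|, |-13 - (-1)|) = max(0, 31, 11, 4, 10, 12) = 31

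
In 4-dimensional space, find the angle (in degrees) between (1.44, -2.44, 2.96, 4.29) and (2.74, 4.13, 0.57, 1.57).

With u = (1.44, -2.44, 2.96, 4.29), v = (2.74, 4.13, 0.57, 1.57):
u·v = 1.44·2.74 + (-2.44)·4.13 + 2.96·0.57 + 4.29·1.57 = 3.9456 + (-10.0772) + 1.6872 + 6.7353 = 2.2909.
|u| = √(1.44² + (-2.44)² + 2.96² + 4.29²) = √(2.0736 + 5.9536 + 8.7616 + 18.4041) = √35.1929, |v| = √(2.74² + 4.13² + 0.57² + 1.57²) = √(7.5076 + 17.0569 + 0.3249 + 2.4649) = √27.3543.
cos θ = (u·v)/(|u||v|) = 2.2909/(√35.1929·√27.3543) ≈ 0.073836
θ = arccos(0.073836) ≈ 85.77°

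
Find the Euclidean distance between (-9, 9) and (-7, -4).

√(Σ(x_i - y_i)²) = √((-9 - (-7))² + (9 - (-4))²)
= √((-2)² + 13²) = √(4 + 169) = √173 ≈ 13.1529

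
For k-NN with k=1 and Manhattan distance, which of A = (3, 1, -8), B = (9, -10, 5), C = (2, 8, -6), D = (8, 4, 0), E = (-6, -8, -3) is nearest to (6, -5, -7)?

Distances: d(A) = 10, d(B) = 20, d(C) = 18, d(D) = 18, d(E) = 19. Nearest: A = (3, 1, -8) with distance 10.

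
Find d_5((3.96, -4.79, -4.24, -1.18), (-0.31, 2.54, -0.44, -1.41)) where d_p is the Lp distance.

(Σ|x_i - y_i|^5)^(1/5) = (|3.96 - (-0.31)|^5 + |-4.79 - 2.54|^5 + |-4.24 - (-0.44)|^5 + |-1.18 - (-1.41)|^5)^(1/5)
= (4.27^5 + 7.33^5 + 3.8^5 + 0.23^5)^(1/5) ≈ (1419.513 + 21160.2051 + 792.3517 + 0.0006)^(1/5) = (23372.0704)^(1/5) ≈ 7.4772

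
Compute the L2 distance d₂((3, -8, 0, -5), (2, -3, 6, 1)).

√(Σ(x_i - y_i)²) = √((3 - 2)² + (-8 - (-3))² + (0 - 6)² + (-5 - 1)²)
= √(1² + (-5)² + (-6)² + (-6)²) = √(1 + 25 + 36 + 36) = √98 ≈ 9.8995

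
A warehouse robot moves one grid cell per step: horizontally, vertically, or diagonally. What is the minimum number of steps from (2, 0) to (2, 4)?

max(|x_i - y_i|) = max(|2 - 2|, |0 - 4|) = max(0, 4) = 4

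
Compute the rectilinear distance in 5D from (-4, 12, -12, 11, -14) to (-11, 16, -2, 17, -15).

Σ|x_i - y_i| = |-4 - (-11)| + |12 - 16| + |-12 - (-2)| + |11 - 17| + |-14 - (-15)| = 7 + 4 + 10 + 6 + 1 = 28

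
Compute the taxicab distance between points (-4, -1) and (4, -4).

Σ|x_i - y_i| = |-4 - 4| + |-1 - (-4)| = 8 + 3 = 11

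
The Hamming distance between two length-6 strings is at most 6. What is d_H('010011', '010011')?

Differing positions: none. Hamming distance = 0. The maximum possible Hamming distance for length-6 strings is 6, so d_H/6 = 0/6 = 0.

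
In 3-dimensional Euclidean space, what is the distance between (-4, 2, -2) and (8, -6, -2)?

√(Σ(x_i - y_i)²) = √((-4 - 8)² + (2 - (-6))² + (-2 - (-2))²)
= √((-12)² + 8² + 0²) = √(144 + 64 + 0) = √208 ≈ 14.4222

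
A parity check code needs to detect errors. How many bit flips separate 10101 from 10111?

Differing positions: 4. Hamming distance = 1.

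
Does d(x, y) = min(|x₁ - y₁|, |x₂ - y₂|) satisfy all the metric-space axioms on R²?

No. d fails identity of indiscernibles: take x = (3, 0) and y = (3, 3). Then d(x,y) = min(|3 - 3|, |0 - 3|) = min(0, 3) = 0, yet x ≠ y.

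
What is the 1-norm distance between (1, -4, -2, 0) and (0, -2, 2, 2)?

Σ|x_i - y_i| = |1 - 0| + |-4 - (-2)| + |-2 - 2| + |0 - 2| = 1 + 2 + 4 + 2 = 9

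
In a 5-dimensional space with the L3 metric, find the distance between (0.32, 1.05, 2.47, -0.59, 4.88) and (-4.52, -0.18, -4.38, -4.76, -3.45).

(Σ|x_i - y_i|^3)^(1/3) = (|0.32 - (-4.52)|^3 + |1.05 - (-0.18)|^3 + |2.47 - (-4.38)|^3 + |-0.59 - (-4.76)|^3 + |4.88 - (-3.45)|^3)^(1/3)
= (4.84^3 + 1.23^3 + 6.85^3 + 4.17^3 + 8.33^3)^(1/3) ≈ (113.3799 + 1.8609 + 321.4191 + 72.5117 + 578.0095)^(1/3) = (1087.1811)^(1/3) ≈ 10.2825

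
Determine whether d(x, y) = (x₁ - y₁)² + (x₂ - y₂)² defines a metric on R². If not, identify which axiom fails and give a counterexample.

No. The squared Euclidean distance fails the triangle inequality. Counterexample: x = (0, 0), y = (3, 5), z = (6, 10). d(x,z) = 6² + 10² = 136, but d(x,y) + d(y,z) = (3² + 5²) + (3² + 5²) = 34 + 34 = 68. Since 136 > 68, the triangle inequality is violated. (Note: √d, the ordinary Euclidean distance, IS a metric.)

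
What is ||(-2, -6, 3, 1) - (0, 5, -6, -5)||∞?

max(|x_i - y_i|) = max(|-2 - 0|, |-6 - 5|, |3 - (-6)|, |1 - (-5)|) = max(2, 11, 9, 6) = 11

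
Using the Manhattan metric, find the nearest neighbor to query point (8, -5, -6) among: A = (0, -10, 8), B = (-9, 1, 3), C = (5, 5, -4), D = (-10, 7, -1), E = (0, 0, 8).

Distances: d(A) = 27, d(B) = 32, d(C) = 15, d(D) = 35, d(E) = 27. Nearest: C = (5, 5, -4) with distance 15.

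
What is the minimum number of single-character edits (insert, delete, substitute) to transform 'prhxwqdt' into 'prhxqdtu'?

Let D[i][j] be the edit distance between the first i characters of 'prhxwqdt' and the first j characters of 'prhxqdtu', with D[i][0] = i, D[0][j] = j, and D[i][j] = D[i-1][j-1] if the characters match, else 1 + min(D[i-1][j], D[i][j-1], D[i-1][j-1]). Filling the table (rows: prefixes of 'prhxwqdt', columns: prefixes of 'prhxqdtu'):
     ε  p  r  h  x  q  d  t  u
  ε  0  1  2  3  4  5  6  7  8
  p  1  0  1  2  3  4  5  6  7
  r  2  1  0  1  2  3  4  5  6
  h  3  2  1  0  1  2  3  4  5
  x  4  3  2  1  0  1  2  3  4
  w  5  4  3  2  1  1  2  3  4
  q  6  5  4  3  2  1  2  3  4
  d  7  6  5  4  3  2  1  2  3
  t  8  7  6  5  4  3  2  1  2
The bottom-right entry gives D[8][8] = 2, so no sequence of fewer than 2 edits works. Backtracking through the table gives one optimal edit sequence (2 edits):
  prhxwqdt → prhxqdt (del w @5)
  prhxqdt → prhxqdtu (ins u @8)
Edit distance = 2.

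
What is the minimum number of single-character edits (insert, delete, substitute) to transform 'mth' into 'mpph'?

Let D[i][j] be the edit distance between the first i characters of 'mth' and the first j characters of 'mpph', with D[i][0] = i, D[0][j] = j, and D[i][j] = D[i-1][j-1] if the characters match, else 1 + min(D[i-1][j], D[i][j-1], D[i-1][j-1]). Filling the table (rows: prefixes of 'mth', columns: prefixes of 'mpph'):
     ε  m  p  p  h
  ε  0  1  2  3  4
  m  1  0  1  2  3
  t  2  1  1  2  3
  h  3  2  2  2  2
The bottom-right entry gives D[3][4] = 2, so no sequence of fewer than 2 edits works. Backtracking through the table gives one optimal edit sequence (2 edits):
  mth → mpth (ins p @2)
  mpth → mpph (sub t→p @3)
Edit distance = 2.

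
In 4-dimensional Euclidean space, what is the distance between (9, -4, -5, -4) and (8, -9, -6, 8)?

√(Σ(x_i - y_i)²) = √((9 - 8)² + (-4 - (-9))² + (-5 - (-6))² + (-4 - 8)²)
= √(1² + 5² + 1² + (-12)²) = √(1 + 25 + 1 + 144) = √171 ≈ 13.0767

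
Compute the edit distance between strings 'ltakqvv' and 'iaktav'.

Let D[i][j] be the edit distance between the first i characters of 'ltakqvv' and the first j characters of 'iaktav', with D[i][0] = i, D[0][j] = j, and D[i][j] = D[i-1][j-1] if the characters match, else 1 + min(D[i-1][j], D[i][j-1], D[i-1][j-1]). Filling the table (rows: prefixes of 'ltakqvv', columns: prefixes of 'iaktav'):
     ε  i  a  k  t  a  v
  ε  0  1  2  3  4  5  6
  l  1  1  2  3  4  5  6
  t  2  2  2  3  3  4  5
  a  3  3  2  3  4  3  4
  k  4  4  3  2  3  4  4
  q  5  5  4  3  3  4  5
  v  6  6  5  4  4  4  4
  v  7  7  6  5  5  5  4
The bottom-right entry gives D[7][6] = 4, so no sequence of fewer than 4 edits works. Backtracking through the table gives one optimal edit sequence (4 edits):
  ltakqvv → takqvv (del l @1)
  takqvv → iakqvv (sub t→i @1)
  iakqvv → iaktvv (sub q→t @4)
  iaktvv → iaktav (sub v→a @5)
Edit distance = 4.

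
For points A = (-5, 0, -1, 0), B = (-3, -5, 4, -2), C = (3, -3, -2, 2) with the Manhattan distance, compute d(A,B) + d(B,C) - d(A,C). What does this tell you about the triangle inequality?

d(A,B) = 2 + 5 + 5 + 2 = 14, d(B,C) = 6 + 2 + 6 + 4 = 18, d(A,C) = 8 + 3 + 1 + 2 = 14.
d(A,B) + d(B,C) - d(A,C) = 14 + 18 - 14 = 32 - 14 = 18. This is ≥ 0, so the triangle inequality holds for these points.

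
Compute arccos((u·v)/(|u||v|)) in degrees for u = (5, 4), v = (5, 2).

With u = (5, 4), v = (5, 2):
u·v = 5·5 + 4·2 = 25 + 8 = 33.
|u| = √(5² + 4²) = √41, |v| = √(5² + 2²) = √29, so |u||v| = √(41·29) = √1189.
cos θ = (u·v)/(|u||v|) = 33/√1189 ≈ 0.957024
θ = arccos(0.957024) ≈ 16.86°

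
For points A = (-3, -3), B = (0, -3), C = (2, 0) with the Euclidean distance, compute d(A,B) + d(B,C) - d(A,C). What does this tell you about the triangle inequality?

d(A,B) = √(3² + 0²) = √9 = 3, d(B,C) = √(2² + 3²) = √13 ≈ 3.6056, d(A,C) = √(5² + 3²) = √34 ≈ 5.831.
d(A,B) + d(B,C) - d(A,C) = 3 + 3.6056 - 5.831 = 6.6056 - 5.831 = 0.7746 (to 4 decimal places). This is ≥ 0, so the triangle inequality holds for these points.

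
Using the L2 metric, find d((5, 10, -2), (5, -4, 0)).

√(Σ(x_i - y_i)²) = √((5 - 5)² + (10 - (-4))² + (-2 - 0)²)
= √(0² + 14² + (-2)²) = √(0 + 196 + 4) = √200 ≈ 14.1421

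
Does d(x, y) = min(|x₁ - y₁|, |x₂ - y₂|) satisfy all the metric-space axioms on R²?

No. d fails identity of indiscernibles: take x = (-4, 0) and y = (-4, 9). Then d(x,y) = min(|-4 - (-4)|, |0 - 9|) = min(0, 9) = 0, yet x ≠ y.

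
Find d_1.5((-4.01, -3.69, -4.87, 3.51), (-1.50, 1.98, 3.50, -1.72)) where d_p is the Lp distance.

(Σ|x_i - y_i|^1.5)^(1/1.5) = (|-4.01 - (-1.5)|^1.5 + |-3.69 - 1.98|^1.5 + |-4.87 - 3.5|^1.5 + |3.51 - (-1.72)|^1.5)^(1/1.5)
= (2.51^1.5 + 5.67^1.5 + 8.37^1.5 + 5.23^1.5)^(1/1.5) ≈ (3.9766 + 13.5013 + 24.2152 + 11.9606)^(1/1.5) = (53.6537)^(1/1.5) ≈ 14.2255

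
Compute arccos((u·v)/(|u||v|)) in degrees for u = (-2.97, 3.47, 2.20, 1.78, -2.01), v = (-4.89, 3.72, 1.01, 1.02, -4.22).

With u = (-2.97, 3.47, 2.20, 1.78, -2.01), v = (-4.89, 3.72, 1.01, 1.02, -4.22):
u·v = (-2.97)·(-4.89) + 3.47·3.72 + 2.2·1.01 + 1.78·1.02 + (-2.01)·(-4.22) = 14.5233 + 12.9084 + 2.222 + 1.8156 + 8.4822 = 39.9515.
|u| = √((-2.97)² + 3.47² + 2.2² + 1.78² + (-2.01)²) = √(8.8209 + 12.0409 + 4.84 + 3.1684 + 4.0401) = √32.9103, |v| = √((-4.89)² + 3.72² + 1.01² + 1.02² + (-4.22)²) = √(23.9121 + 13.8384 + 1.0201 + 1.0404 + 17.8084) = √57.6194.
cos θ = (u·v)/(|u||v|) = 39.9515/(√32.9103·√57.6194) ≈ 0.917451
θ = arccos(0.917451) ≈ 23.44°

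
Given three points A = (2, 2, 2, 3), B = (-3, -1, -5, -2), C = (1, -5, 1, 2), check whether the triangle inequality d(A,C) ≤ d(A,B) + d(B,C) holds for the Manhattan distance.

d(A,B) = 5 + 3 + 7 + 5 = 20, d(B,C) = 4 + 4 + 6 + 4 = 18, d(A,C) = 1 + 7 + 1 + 1 = 10.
d(A,C) = 10 ≤ 20 + 18 = 38. Triangle inequality is satisfied.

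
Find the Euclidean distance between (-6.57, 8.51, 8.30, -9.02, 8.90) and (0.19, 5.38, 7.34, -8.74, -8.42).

√(Σ(x_i - y_i)²) = √((-6.57 - 0.19)² + (8.51 - 5.38)² + (8.3 - 7.34)² + (-9.02 - (-8.74))² + (8.9 - (-8.42))²)
= √((-6.76)² + 3.13² + 0.96² + (-0.28)² + 17.32²) = √(45.6976 + 9.7969 + 0.9216 + 0.0784 + 299.9824) = √356.4769 ≈ 18.8806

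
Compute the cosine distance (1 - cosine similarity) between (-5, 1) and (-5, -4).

With u = (-5, 1), v = (-5, -4):
u·v = (-5)·(-5) + 1·(-4) = 25 + (-4) = 21.
|u| = √((-5)² + 1²) = √26, |v| = √((-5)² + (-4)²) = √41, so |u||v| = √(26·41) = √1066.
cos θ = (u·v)/(|u||v|) = 21/√1066 ≈ 0.6432
Cosine distance = 1 - cos θ ≈ 1 - 0.6432 = 0.3568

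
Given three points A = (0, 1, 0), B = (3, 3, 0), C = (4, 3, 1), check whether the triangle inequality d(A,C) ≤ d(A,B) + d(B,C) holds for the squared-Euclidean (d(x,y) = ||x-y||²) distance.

d(A,B) = 3² + 2² + 0² = 13, d(B,C) = 1² + 0² + 1² = 2, d(A,C) = 4² + 2² + 1² = 21.
d(A,C) = 21 > 13 + 2 = 15. Triangle inequality is VIOLATED. (Squared-Euclidean is not a metric — this is a counterexample.)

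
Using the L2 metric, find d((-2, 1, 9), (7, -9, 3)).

√(Σ(x_i - y_i)²) = √((-2 - 7)² + (1 - (-9))² + (9 - 3)²)
= √((-9)² + 10² + 6²) = √(81 + 100 + 36) = √217 ≈ 14.7309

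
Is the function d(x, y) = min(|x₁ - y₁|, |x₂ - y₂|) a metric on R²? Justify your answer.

No. d fails identity of indiscernibles: take x = (3, 0) and y = (3, 1). Then d(x,y) = min(|3 - 3|, |0 - 1|) = min(0, 1) = 0, yet x ≠ y.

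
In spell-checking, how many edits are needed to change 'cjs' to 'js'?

Let D[i][j] be the edit distance between the first i characters of 'cjs' and the first j characters of 'js', with D[i][0] = i, D[0][j] = j, and D[i][j] = D[i-1][j-1] if the characters match, else 1 + min(D[i-1][j], D[i][j-1], D[i-1][j-1]). Filling the table (rows: prefixes of 'cjs', columns: prefixes of 'js'):
     ε  j  s
  ε  0  1  2
  c  1  1  2
  j  2  1  2
  s  3  2  1
The bottom-right entry gives D[3][2] = 1, so no sequence of fewer than 1 edit works. Backtracking through the table gives one optimal edit sequence (1 edit):
  cjs → js (del c @1)
Edit distance = 1.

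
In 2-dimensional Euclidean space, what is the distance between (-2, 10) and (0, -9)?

√(Σ(x_i - y_i)²) = √((-2 - 0)² + (10 - (-9))²)
= √((-2)² + 19²) = √(4 + 361) = √365 ≈ 19.105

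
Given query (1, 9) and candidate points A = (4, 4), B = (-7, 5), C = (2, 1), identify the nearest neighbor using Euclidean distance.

Distances: d(A) ≈ 5.831, d(B) ≈ 8.9443, d(C) ≈ 8.0623. Nearest: A = (4, 4) with distance 5.831.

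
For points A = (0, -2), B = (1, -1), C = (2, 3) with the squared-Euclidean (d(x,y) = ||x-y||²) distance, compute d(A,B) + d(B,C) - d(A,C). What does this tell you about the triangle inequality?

d(A,B) = 1² + 1² = 2, d(B,C) = 1² + 4² = 17, d(A,C) = 2² + 5² = 29.
d(A,B) + d(B,C) - d(A,C) = 2 + 17 - 29 = 19 - 29 = -10. This is < 0, so the triangle inequality FAILS for these points (squared-Euclidean is not a metric).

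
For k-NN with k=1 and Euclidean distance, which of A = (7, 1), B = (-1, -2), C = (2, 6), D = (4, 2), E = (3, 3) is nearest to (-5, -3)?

Distances: d(A) ≈ 12.6491, d(B) ≈ 4.1231, d(C) ≈ 11.4018, d(D) ≈ 10.2956, d(E) = 10. Nearest: B = (-1, -2) with distance 4.1231.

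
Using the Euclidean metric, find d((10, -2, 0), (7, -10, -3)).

√(Σ(x_i - y_i)²) = √((10 - 7)² + (-2 - (-10))² + (0 - (-3))²)
= √(3² + 8² + 3²) = √(9 + 64 + 9) = √82 ≈ 9.0554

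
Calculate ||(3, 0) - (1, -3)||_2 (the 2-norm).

(Σ|x_i - y_i|^2)^(1/2) = (|3 - 1|^2 + |0 - (-3)|^2)^(1/2)
= (2^2 + 3^2)^(1/2) = (4 + 9)^(1/2) = (13)^(1/2) ≈ 3.6056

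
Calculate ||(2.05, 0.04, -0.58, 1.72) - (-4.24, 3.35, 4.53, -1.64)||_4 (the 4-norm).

(Σ|x_i - y_i|^4)^(1/4) = (|2.05 - (-4.24)|^4 + |0.04 - 3.35|^4 + |-0.58 - 4.53|^4 + |1.72 - (-1.64)|^4)^(1/4)
= (6.29^4 + 3.31^4 + 5.11^4 + 3.36^4)^(1/4) ≈ (1565.318 + 120.0361 + 681.8418 + 127.4551)^(1/4) = (2494.651)^(1/4) ≈ 7.0673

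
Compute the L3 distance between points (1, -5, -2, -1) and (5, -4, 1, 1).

(Σ|x_i - y_i|^3)^(1/3) = (|1 - 5|^3 + |-5 - (-4)|^3 + |-2 - 1|^3 + |-1 - 1|^3)^(1/3)
= (4^3 + 1^3 + 3^3 + 2^3)^(1/3) = (64 + 1 + 27 + 8)^(1/3) = (100)^(1/3) ≈ 4.6416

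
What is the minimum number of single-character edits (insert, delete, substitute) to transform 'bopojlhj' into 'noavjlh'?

Let D[i][j] be the edit distance between the first i characters of 'bopojlhj' and the first j characters of 'noavjlh', with D[i][0] = i, D[0][j] = j, and D[i][j] = D[i-1][j-1] if the characters match, else 1 + min(D[i-1][j], D[i][j-1], D[i-1][j-1]). Filling the table (rows: prefixes of 'bopojlhj', columns: prefixes of 'noavjlh'):
     ε  n  o  a  v  j  l  h
  ε  0  1  2  3  4  5  6  7
  b  1  1  2  3  4  5  6  7
  o  2  2  1  2  3  4  5  6
  p  3  3  2  2  3  4  5  6
  o  4  4  3  3  3  4  5  6
  j  5  5  4  4  4  3  4  5
  l  6  6  5  5  5  4  3  4
  h  7  7  6  6  6  5  4  3
  j  8  8  7  7  7  6  5  4
The bottom-right entry gives D[8][7] = 4, so no sequence of fewer than 4 edits works. Backtracking through the table gives one optimal edit sequence (4 edits):
  bopojlhj → nopojlhj (sub b→n @1)
  nopojlhj → noaojlhj (sub p→a @3)
  noaojlhj → noavjlhj (sub o→v @4)
  noavjlhj → noavjlh (del j @8)
Edit distance = 4.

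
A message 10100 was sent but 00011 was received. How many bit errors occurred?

Differing positions: 1, 3, 4, 5. Hamming distance = 4.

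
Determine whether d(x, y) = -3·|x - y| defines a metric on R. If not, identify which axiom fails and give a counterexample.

No. With c = -3 < 0, d fails non-negativity: d(2, 5) = -3·|2 - 5| = -3·3 = -9 < 0.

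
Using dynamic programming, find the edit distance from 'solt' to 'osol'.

Let D[i][j] be the edit distance between the first i characters of 'solt' and the first j characters of 'osol', with D[i][0] = i, D[0][j] = j, and D[i][j] = D[i-1][j-1] if the characters match, else 1 + min(D[i-1][j], D[i][j-1], D[i-1][j-1]). Filling the table (rows: prefixes of 'solt', columns: prefixes of 'osol'):
     ε  o  s  o  l
  ε  0  1  2  3  4
  s  1  1  1  2  3
  o  2  1  2  1  2
  l  3  2  2  2  1
  t  4  3  3  3  2
The bottom-right entry gives D[4][4] = 2, so no sequence of fewer than 2 edits works. Backtracking through the table gives one optimal edit sequence (2 edits):
  solt → osolt (ins o @1)
  osolt → osol (del t @5)
Edit distance = 2.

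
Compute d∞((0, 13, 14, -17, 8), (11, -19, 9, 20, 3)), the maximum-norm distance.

max(|x_i - y_i|) = max(|0 - 11|, |13 - (-19)|, |14 - 9|, |-17 - 20|, |8 - 3|) = max(11, 32, 5, 37, 5) = 37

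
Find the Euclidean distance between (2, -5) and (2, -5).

√(Σ(x_i - y_i)²) = √((2 - 2)² + (-5 - (-5))²)
= √(0² + 0²) = √(0 + 0) = √0 = 0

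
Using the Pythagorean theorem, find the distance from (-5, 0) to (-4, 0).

√(Σ(x_i - y_i)²) = √((-5 - (-4))² + (0 - 0)²)
= √((-1)² + 0²) = √(1 + 0) = √1 = 1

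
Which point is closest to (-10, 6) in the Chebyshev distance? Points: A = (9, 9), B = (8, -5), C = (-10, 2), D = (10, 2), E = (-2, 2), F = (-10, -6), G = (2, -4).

Distances: d(A) = 19, d(B) = 18, d(C) = 4, d(D) = 20, d(E) = 8, d(F) = 12, d(G) = 12. Nearest: C = (-10, 2) with distance 4.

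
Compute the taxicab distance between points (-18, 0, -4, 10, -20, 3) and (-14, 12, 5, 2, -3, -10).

Σ|x_i - y_i| = |-18 - (-14)| + |0 - 12| + |-4 - 5| + |10 - 2| + |-20 - (-3)| + |3 - (-10)| = 4 + 12 + 9 + 8 + 17 + 13 = 63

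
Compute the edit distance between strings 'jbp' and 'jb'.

Let D[i][j] be the edit distance between the first i characters of 'jbp' and the first j characters of 'jb', with D[i][0] = i, D[0][j] = j, and D[i][j] = D[i-1][j-1] if the characters match, else 1 + min(D[i-1][j], D[i][j-1], D[i-1][j-1]). Filling the table (rows: prefixes of 'jbp', columns: prefixes of 'jb'):
     ε  j  b
  ε  0  1  2
  j  1  0  1
  b  2  1  0
  p  3  2  1
The bottom-right entry gives D[3][2] = 1, so no sequence of fewer than 1 edit works. Backtracking through the table gives one optimal edit sequence (1 edit):
  jbp → jb (del p @3)
Edit distance = 1.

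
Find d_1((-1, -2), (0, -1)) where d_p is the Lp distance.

Σ|x_i - y_i| = |-1 - 0| + |-2 - (-1)| = 1 + 1 = 2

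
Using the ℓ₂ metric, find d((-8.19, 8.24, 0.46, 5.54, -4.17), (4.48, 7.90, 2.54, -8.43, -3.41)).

√(Σ(x_i - y_i)²) = √((-8.19 - 4.48)² + (8.24 - 7.9)² + (0.46 - 2.54)² + (5.54 - (-8.43))² + (-4.17 - (-3.41))²)
= √((-12.67)² + 0.34² + (-2.08)² + 13.97² + (-0.76)²) = √(160.5289 + 0.1156 + 4.3264 + 195.1609 + 0.5776) = √360.7094 ≈ 18.9924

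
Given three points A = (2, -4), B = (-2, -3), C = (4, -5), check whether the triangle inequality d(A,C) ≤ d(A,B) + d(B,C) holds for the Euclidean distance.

d(A,B) = √(4² + 1²) = √17 ≈ 4.1231, d(B,C) = √(6² + 2²) = √40 ≈ 6.3246, d(A,C) = √(2² + 1²) = √5 ≈ 2.2361.
d(A,C) ≈ 2.2361 ≤ 4.1231 + 6.3246 = 10.4477. Triangle inequality is satisfied.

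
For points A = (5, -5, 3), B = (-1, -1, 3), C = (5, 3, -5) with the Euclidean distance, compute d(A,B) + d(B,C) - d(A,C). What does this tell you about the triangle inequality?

d(A,B) = √(6² + 4² + 0²) = √52 ≈ 7.2111, d(B,C) = √(6² + 4² + 8²) = √116 ≈ 10.7703, d(A,C) = √(0² + 8² + 8²) = √128 ≈ 11.3137.
d(A,B) + d(B,C) - d(A,C) = 7.2111 + 10.7703 - 11.3137 = 17.9814 - 11.3137 = 6.6677 (to 4 decimal places). This is ≥ 0, so the triangle inequality holds for these points.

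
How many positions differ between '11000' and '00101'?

Differing positions: 1, 2, 3, 5. Hamming distance = 4.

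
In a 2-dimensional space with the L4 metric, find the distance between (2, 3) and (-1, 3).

(Σ|x_i - y_i|^4)^(1/4) = (|2 - (-1)|^4 + |3 - 3|^4)^(1/4)
= (3^4 + 0^4)^(1/4) = (81 + 0)^(1/4) = (81)^(1/4) = 3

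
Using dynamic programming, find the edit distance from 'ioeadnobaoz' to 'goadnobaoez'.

Let D[i][j] be the edit distance between the first i characters of 'ioeadnobaoz' and the first j characters of 'goadnobaoez', with D[i][0] = i, D[0][j] = j, and D[i][j] = D[i-1][j-1] if the characters match, else 1 + min(D[i-1][j], D[i][j-1], D[i-1][j-1]). Filling the table (rows: prefixes of 'ioeadnobaoz', columns: prefixes of 'goadnobaoez'):
     ε  g  o  a  d  n  o  b  a  o  e  z
  ε  0  1  2  3  4  5  6  7  8  9 10 11
  i  1  1  2  3  4  5  6  7  8  9 10 11
  o  2  2  1  2  3  4  5  6  7  8  9 10
  e  3  3  2  2  3  4  5  6  7  8  8  9
  a  4  4  3  2  3  4  5  6  6  7  8  9
  d  5  5  4  3  2  3  4  5  6  7  8  9
  n  6  6  5  4  3  2  3  4  5  6  7  8
  o  7  7  6  5  4  3  2  3  4  5  6  7
  b  8  8  7  6  5  4  3  2  3  4  5  6
  a  9  9  8  7  6  5  4  3  2  3  4  5
  o 10 10  9  8  7  6  5  4  3  2  3  4
  z 11 11 10  9  8  7  6  5  4  3  3  3
The bottom-right entry gives D[11][11] = 3, so no sequence of fewer than 3 edits works. Backtracking through the table gives one optimal edit sequence (3 edits):
  ioeadnobaoz → goeadnobaoz (sub i→g @1)
  goeadnobaoz → goadnobaoz (del e @3)
  goadnobaoz → goadnobaoez (ins e @10)
Edit distance = 3.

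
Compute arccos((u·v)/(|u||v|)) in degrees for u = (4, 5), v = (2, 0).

With u = (4, 5), v = (2, 0):
u·v = 4·2 + 5·0 = 8 + 0 = 8.
|u| = √(4² + 5²) = √41, |v| = √(2² + 0²) = √4, so |u||v| = √(41·4) = √164.
cos θ = (u·v)/(|u||v|) = 8/√164 ≈ 0.624695
θ = arccos(0.624695) ≈ 51.34°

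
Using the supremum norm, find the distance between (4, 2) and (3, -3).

max(|x_i - y_i|) = max(|4 - 3|, |2 - (-3)|) = max(1, 5) = 5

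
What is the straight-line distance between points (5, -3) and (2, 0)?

√(Σ(x_i - y_i)²) = √((5 - 2)² + (-3 - 0)²)
= √(3² + (-3)²) = √(9 + 9) = √18 ≈ 4.2426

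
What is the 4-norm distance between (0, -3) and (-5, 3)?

(Σ|x_i - y_i|^4)^(1/4) = (|0 - (-5)|^4 + |-3 - 3|^4)^(1/4)
= (5^4 + 6^4)^(1/4) = (625 + 1296)^(1/4) = (1921)^(1/4) ≈ 6.6204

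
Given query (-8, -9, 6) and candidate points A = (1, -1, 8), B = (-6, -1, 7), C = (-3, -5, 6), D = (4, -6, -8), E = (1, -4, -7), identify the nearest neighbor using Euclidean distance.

Distances: d(A) ≈ 12.2066, d(B) ≈ 8.3066, d(C) ≈ 6.4031, d(D) ≈ 18.6815, d(E) ≈ 16.5831. Nearest: C = (-3, -5, 6) with distance 6.4031.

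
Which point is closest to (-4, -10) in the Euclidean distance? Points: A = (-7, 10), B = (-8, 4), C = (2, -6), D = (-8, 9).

Distances: d(A) ≈ 20.2237, d(B) ≈ 14.5602, d(C) ≈ 7.2111, d(D) ≈ 19.4165. Nearest: C = (2, -6) with distance 7.2111.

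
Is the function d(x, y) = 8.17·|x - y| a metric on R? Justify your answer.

Yes. Since |x - y| is a metric on R and 8.17 > 0, the positive scalar multiple 8.17·|x - y| is also a metric: scaling by a positive constant preserves non-negativity, identity (d=0 ⟺ |x-y|=0 ⟺ x=y), symmetry, and the triangle inequality.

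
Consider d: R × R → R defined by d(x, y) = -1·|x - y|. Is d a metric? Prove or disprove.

No. With c = -1 < 0, d fails non-negativity: d(7, 15) = -1·|7 - 15| = -1·8 = -8 < 0.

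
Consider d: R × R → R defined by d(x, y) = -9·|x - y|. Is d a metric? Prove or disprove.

No. With c = -9 < 0, d fails non-negativity: d(4, 8) = -9·|4 - 8| = -9·4 = -36 < 0.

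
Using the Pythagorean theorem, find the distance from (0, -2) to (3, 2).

√(Σ(x_i - y_i)²) = √((0 - 3)² + (-2 - 2)²)
= √((-3)² + (-4)²) = √(9 + 16) = √25 = 5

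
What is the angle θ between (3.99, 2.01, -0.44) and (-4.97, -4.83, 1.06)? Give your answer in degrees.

With u = (3.99, 2.01, -0.44), v = (-4.97, -4.83, 1.06):
u·v = 3.99·(-4.97) + 2.01·(-4.83) + (-0.44)·1.06 = (-19.8303) + (-9.7083) + (-0.4664) = -30.005.
|u| = √(3.99² + 2.01² + (-0.44)²) = √(15.9201 + 4.0401 + 0.1936) = √20.1538, |v| = √((-4.97)² + (-4.83)² + 1.06²) = √(24.7009 + 23.3289 + 1.1236) = √49.1534.
cos θ = (u·v)/(|u||v|) = -30.005/(√20.1538·√49.1534) ≈ -0.953319
θ = arccos(-0.953319) ≈ 162.42°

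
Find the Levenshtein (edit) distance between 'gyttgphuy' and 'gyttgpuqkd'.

Let D[i][j] be the edit distance between the first i characters of 'gyttgphuy' and the first j characters of 'gyttgpuqkd', with D[i][0] = i, D[0][j] = j, and D[i][j] = D[i-1][j-1] if the characters match, else 1 + min(D[i-1][j], D[i][j-1], D[i-1][j-1]). Filling the table (rows: prefixes of 'gyttgphuy', columns: prefixes of 'gyttgpuqkd'):
     ε  g  y  t  t  g  p  u  q  k  d
  ε  0  1  2  3  4  5  6  7  8  9 10
  g  1  0  1  2  3  4  5  6  7  8  9
  y  2  1  0  1  2  3  4  5  6  7  8
  t  3  2  1  0  1  2  3  4  5  6  7
  t  4  3  2  1  0  1  2  3  4  5  6
  g  5  4  3  2  1  0  1  2  3  4  5
  p  6  5  4  3  2  1  0  1  2  3  4
  h  7  6  5  4  3  2  1  1  2  3  4
  u  8  7  6  5  4  3  2  1  2  3  4
  y  9  8  7  6  5  4  3  2  2  3  4
The bottom-right entry gives D[9][10] = 4, so no sequence of fewer than 4 edits works. Backtracking through the table gives one optimal edit sequence (4 edits):
  gyttgphuy → gyttgpuhuy (ins u @7)
  gyttgpuhuy → gyttgpuquy (sub h→q @8)
  gyttgpuquy → gyttgpuqky (sub u→k @9)
  gyttgpuqky → gyttgpuqkd (sub y→d @10)
Edit distance = 4.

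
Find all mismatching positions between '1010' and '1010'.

Differing positions: none. Hamming distance = 0.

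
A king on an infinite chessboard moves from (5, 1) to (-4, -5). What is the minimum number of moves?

max(|x_i - y_i|) = max(|5 - (-4)|, |1 - (-5)|) = max(9, 6) = 9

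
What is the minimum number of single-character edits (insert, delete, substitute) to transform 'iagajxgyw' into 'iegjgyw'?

Let D[i][j] be the edit distance between the first i characters of 'iagajxgyw' and the first j characters of 'iegjgyw', with D[i][0] = i, D[0][j] = j, and D[i][j] = D[i-1][j-1] if the characters match, else 1 + min(D[i-1][j], D[i][j-1], D[i-1][j-1]). Filling the table (rows: prefixes of 'iagajxgyw', columns: prefixes of 'iegjgyw'):
     ε  i  e  g  j  g  y  w
  ε  0  1  2  3  4  5  6  7
  i  1  0  1  2  3  4  5  6
  a  2  1  1  2  3  4  5  6
  g  3  2  2  1  2  3  4  5
  a  4  3  3  2  2  3  4  5
  j  5  4  4  3  2  3  4  5
  x  6  5  5  4  3  3  4  5
  g  7  6  6  5  4  3  4  5
  y  8  7  7  6  5  4  3  4
  w  9  8  8  7  6  5  4  3
The bottom-right entry gives D[9][7] = 3, so no sequence of fewer than 3 edits works. Backtracking through the table gives one optimal edit sequence (3 edits):
  iagajxgyw → iegajxgyw (sub a→e @2)
  iegajxgyw → iegjxgyw (del a @4)
  iegjxgyw → iegjgyw (del x @5)
Edit distance = 3.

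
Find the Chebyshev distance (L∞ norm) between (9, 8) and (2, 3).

max(|x_i - y_i|) = max(|9 - 2|, |8 - 3|) = max(7, 5) = 7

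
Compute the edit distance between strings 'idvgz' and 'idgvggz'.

Let D[i][j] be the edit distance between the first i characters of 'idvgz' and the first j characters of 'idgvggz', with D[i][0] = i, D[0][j] = j, and D[i][j] = D[i-1][j-1] if the characters match, else 1 + min(D[i-1][j], D[i][j-1], D[i-1][j-1]). Filling the table (rows: prefixes of 'idvgz', columns: prefixes of 'idgvggz'):
     ε  i  d  g  v  g  g  z
  ε  0  1  2  3  4  5  6  7
  i  1  0  1  2  3  4  5  6
  d  2  1  0  1  2  3  4  5
  v  3  2  1  1  1  2  3  4
  g  4  3  2  1  2  1  2  3
  z  5  4  3  2  2  2  2  2
The bottom-right entry gives D[5][7] = 2, so no sequence of fewer than 2 edits works. Backtracking through the table gives one optimal edit sequence (2 edits):
  idvgz → idgvgz (ins g @3)
  idgvgz → idgvggz (ins g @5)
Edit distance = 2.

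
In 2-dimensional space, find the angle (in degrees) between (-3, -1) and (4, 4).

With u = (-3, -1), v = (4, 4):
u·v = (-3)·4 + (-1)·4 = (-12) + (-4) = -16.
|u| = √((-3)² + (-1)²) = √10, |v| = √(4² + 4²) = √32, so |u||v| = √(10·32) = √320.
cos θ = (u·v)/(|u||v|) = -16/√320 ≈ -0.894427
θ = arccos(-0.894427) ≈ 153.43°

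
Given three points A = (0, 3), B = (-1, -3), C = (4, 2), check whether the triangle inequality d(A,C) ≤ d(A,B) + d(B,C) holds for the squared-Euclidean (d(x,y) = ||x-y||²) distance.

d(A,B) = 1² + 6² = 37, d(B,C) = 5² + 5² = 50, d(A,C) = 4² + 1² = 17.
d(A,C) = 17 ≤ 37 + 50 = 87. Triangle inequality is satisfied.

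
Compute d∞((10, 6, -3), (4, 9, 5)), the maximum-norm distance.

max(|x_i - y_i|) = max(|10 - 4|, |6 - 9|, |-3 - 5|) = max(6, 3, 8) = 8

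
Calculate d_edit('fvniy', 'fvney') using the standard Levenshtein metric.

Let D[i][j] be the edit distance between the first i characters of 'fvniy' and the first j characters of 'fvney', with D[i][0] = i, D[0][j] = j, and D[i][j] = D[i-1][j-1] if the characters match, else 1 + min(D[i-1][j], D[i][j-1], D[i-1][j-1]). Filling the table (rows: prefixes of 'fvniy', columns: prefixes of 'fvney'):
     ε  f  v  n  e  y
  ε  0  1  2  3  4  5
  f  1  0  1  2  3  4
  v  2  1  0  1  2  3
  n  3  2  1  0  1  2
  i  4  3  2  1  1  2
  y  5  4  3  2  2  1
The bottom-right entry gives D[5][5] = 1, so no sequence of fewer than 1 edit works. Backtracking through the table gives one optimal edit sequence (1 edit):
  fvniy → fvney (sub i→e @4)
Edit distance = 1.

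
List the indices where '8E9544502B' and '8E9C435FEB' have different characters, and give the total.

Differing positions: 4, 6, 8, 9. Hamming distance = 4.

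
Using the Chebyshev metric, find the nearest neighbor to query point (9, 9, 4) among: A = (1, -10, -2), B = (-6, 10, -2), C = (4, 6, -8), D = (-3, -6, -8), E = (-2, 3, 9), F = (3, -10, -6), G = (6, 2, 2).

Distances: d(A) = 19, d(B) = 15, d(C) = 12, d(D) = 15, d(E) = 11, d(F) = 19, d(G) = 7. Nearest: G = (6, 2, 2) with distance 7.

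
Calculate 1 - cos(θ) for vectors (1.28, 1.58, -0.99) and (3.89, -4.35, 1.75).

With u = (1.28, 1.58, -0.99), v = (3.89, -4.35, 1.75):
u·v = 1.28·3.89 + 1.58·(-4.35) + (-0.99)·1.75 = 4.9792 + (-6.873) + (-1.7325) = -3.6263.
|u| = √(1.28² + 1.58² + (-0.99)²) = √(1.6384 + 2.4964 + 0.9801) = √5.1149, |v| = √(3.89² + (-4.35)² + 1.75²) = √(15.1321 + 18.9225 + 3.0625) = √37.1171.
cos θ = (u·v)/(|u||v|) = -3.6263/(√5.1149·√37.1171) ≈ -0.2632
Cosine distance = 1 - cos θ ≈ 1 - (-0.2632) = 1.2632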